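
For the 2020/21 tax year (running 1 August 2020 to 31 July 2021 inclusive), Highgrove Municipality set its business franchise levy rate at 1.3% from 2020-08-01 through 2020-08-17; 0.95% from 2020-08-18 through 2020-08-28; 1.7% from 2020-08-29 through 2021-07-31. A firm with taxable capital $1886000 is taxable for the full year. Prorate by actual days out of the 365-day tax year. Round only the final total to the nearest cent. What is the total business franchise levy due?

2020-08-01 to 2020-08-17: 17 days at 1.3% → $1886000 × 1.3% × 17/365 = $1141.9342
2020-08-18 to 2020-08-28: 11 days at 0.95% → $1886000 × 0.95% × 11/365 = $539.9644
2020-08-29 to 2021-07-31: 337 days at 1.7% → $1886000 × 1.7% × 337/365 = $29602.4493
Total = $31284.3479

$31284.35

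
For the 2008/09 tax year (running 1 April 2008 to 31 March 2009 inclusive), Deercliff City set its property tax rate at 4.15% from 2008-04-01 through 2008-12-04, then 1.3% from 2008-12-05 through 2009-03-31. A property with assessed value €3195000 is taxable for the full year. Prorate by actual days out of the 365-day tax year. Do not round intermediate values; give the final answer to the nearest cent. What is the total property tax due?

2008-04-01 to 2008-12-04: 248 days at 4.15% → €3195000 × 4.15% × 248/365 = €90090.2466
2008-12-05 to 2009-03-31: 117 days at 1.3% → €3195000 × 1.3% × 117/365 = €13313.9589
Total = €103404.2055

€103404.21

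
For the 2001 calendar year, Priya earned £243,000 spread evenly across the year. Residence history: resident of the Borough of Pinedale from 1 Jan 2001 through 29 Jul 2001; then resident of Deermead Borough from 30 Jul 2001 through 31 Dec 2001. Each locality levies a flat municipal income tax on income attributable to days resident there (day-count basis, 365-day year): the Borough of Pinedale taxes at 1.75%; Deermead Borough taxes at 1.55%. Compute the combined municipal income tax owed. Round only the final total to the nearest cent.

£4,046.12

The Borough of Pinedale, 1 Jan – 29 Jul 2001: 210 days → £243,000 × 1.75% × 210/365 = £2,446.6438
Deermead Borough, 30 Jul – 31 Dec 2001: 155 days → £243,000 × 1.55% × 155/365 = £1,599.4726
Total = £4,046.1164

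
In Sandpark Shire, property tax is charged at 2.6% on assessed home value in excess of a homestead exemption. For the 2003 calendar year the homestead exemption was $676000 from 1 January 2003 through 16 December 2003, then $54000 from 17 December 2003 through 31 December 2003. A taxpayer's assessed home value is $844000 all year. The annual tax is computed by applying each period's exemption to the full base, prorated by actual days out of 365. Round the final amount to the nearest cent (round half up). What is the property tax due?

1 January – 16 December 2003: 350 days, exemption $676000 → ($844000 − $676000) × 2.6% × 350/365 = $4188.4932
17 December – 31 December 2003: 15 days, exemption $54000 → ($844000 − $54000) × 2.6% × 15/365 = $844.1096
Total = $5032.6027

$5032.60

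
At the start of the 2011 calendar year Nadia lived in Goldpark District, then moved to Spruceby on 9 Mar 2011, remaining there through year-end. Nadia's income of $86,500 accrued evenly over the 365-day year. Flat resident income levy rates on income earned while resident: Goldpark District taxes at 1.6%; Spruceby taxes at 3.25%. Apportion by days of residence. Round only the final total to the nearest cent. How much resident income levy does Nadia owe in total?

Goldpark District, 1 Jan – 8 Mar 2011: 67 days → $86,500 × 1.6% × 67/365 = $254.0493
Spruceby, 9 Mar – 31 Dec 2011: 298 days → $86,500 × 3.25% × 298/365 = $2,295.2123
Total = $2,549.2616

$2,549.26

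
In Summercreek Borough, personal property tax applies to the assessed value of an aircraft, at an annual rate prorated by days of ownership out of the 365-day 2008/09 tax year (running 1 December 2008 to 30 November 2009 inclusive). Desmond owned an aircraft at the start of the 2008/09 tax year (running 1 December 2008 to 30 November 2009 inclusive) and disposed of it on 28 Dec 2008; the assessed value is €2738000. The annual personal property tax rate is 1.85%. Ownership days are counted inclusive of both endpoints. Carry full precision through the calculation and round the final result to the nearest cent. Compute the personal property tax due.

€3885.71

Days held (1 Dec – 28 Dec 2008): 28 out of 365
Tax = €2738000 × 1.85% × 28/365 = €3885.7096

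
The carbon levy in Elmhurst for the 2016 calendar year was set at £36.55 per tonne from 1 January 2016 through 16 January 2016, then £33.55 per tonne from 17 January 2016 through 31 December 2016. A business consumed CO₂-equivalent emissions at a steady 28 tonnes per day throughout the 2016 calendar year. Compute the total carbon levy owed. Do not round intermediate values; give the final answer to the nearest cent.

£345,164.40

1 January – 16 January 2016: 16 days × 28 tonnes/day = 448 tonnes at £36.55/tonne → £16,374.40
17 January – 31 December 2016: 350 days × 28 tonnes/day = 9,800 tonnes at £33.55/tonne → £328,790.00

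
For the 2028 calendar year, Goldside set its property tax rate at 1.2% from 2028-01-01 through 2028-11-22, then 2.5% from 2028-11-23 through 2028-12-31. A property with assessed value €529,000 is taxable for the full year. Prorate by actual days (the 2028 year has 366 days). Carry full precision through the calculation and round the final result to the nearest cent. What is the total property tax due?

2028-01-01 to 2028-11-22: 327 days at 1.2% → €529,000 × 1.2% × 327/366 = €5,671.5738
2028-11-23 to 2028-12-31: 39 days at 2.5% → €529,000 × 2.5% × 39/366 = €1,409.2213
Total = €7,080.7951

€7,080.80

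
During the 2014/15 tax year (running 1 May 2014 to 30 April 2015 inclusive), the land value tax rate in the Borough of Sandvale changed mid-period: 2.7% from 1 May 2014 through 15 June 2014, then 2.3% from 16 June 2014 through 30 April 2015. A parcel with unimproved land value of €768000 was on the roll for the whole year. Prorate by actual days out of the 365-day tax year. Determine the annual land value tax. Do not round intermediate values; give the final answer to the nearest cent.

1 May – 15 June 2014: 46 days at 2.7% → €768000 × 2.7% × 46/365 = €2613.3041
16 June 2014 – 30 April 2015: 319 days at 2.3% → €768000 × 2.3% × 319/365 = €15437.8521
Total = €18051.1562

€18051.16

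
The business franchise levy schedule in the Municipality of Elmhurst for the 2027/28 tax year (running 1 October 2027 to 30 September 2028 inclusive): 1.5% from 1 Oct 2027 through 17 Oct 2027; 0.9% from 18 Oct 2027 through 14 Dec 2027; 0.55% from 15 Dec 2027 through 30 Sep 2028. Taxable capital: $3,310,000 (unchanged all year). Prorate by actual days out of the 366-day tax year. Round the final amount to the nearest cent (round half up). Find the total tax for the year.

$21,501.43

1 Oct – 17 Oct 2027: 17 days at 1.5% → $3,310,000 × 1.5% × 17/366 = $2,306.1475
18 Oct – 14 Dec 2027: 58 days at 0.9% → $3,310,000 × 0.9% × 58/366 = $4,720.8197
15 Dec 2027 – 30 Sep 2028: 291 days at 0.55% → $3,310,000 × 0.55% × 291/366 = $14,474.4672
Total = $21,501.4344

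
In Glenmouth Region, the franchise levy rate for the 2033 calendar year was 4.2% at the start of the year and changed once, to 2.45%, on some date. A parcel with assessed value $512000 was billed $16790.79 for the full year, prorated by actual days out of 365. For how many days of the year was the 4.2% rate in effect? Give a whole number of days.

Let d = days at the first rate; then 365 − d days at the second rate.
$512000 × [4.2%·d + 2.45%·(365−d)] / 365 = $16790.79
Solving gives d = 173, so the new rate took effect on 23 June 2033.

173 days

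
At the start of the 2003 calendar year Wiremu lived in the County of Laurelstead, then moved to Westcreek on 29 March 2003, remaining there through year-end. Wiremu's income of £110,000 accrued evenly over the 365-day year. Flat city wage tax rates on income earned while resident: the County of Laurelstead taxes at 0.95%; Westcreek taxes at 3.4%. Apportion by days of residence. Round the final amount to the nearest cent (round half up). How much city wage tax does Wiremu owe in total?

£3,097.63

The County of Laurelstead, 1 January – 28 March 2003: 87 days → £110,000 × 0.95% × 87/365 = £249.0822
Westcreek, 29 March – 31 December 2003: 278 days → £110,000 × 3.4% × 278/365 = £2,848.5479
Total = £3,097.6301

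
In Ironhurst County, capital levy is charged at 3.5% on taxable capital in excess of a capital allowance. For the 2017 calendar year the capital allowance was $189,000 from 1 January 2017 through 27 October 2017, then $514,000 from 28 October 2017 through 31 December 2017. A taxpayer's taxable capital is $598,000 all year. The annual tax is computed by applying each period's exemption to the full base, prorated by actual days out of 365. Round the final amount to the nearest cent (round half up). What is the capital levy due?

$12,289.32

1 January – 27 October 2017: 300 days, exemption $189,000 → ($598,000 − $189,000) × 3.5% × 300/365 = $11,765.7534
28 October – 31 December 2017: 65 days, exemption $514,000 → ($598,000 − $514,000) × 3.5% × 65/365 = $523.5616
Total = $12,289.3151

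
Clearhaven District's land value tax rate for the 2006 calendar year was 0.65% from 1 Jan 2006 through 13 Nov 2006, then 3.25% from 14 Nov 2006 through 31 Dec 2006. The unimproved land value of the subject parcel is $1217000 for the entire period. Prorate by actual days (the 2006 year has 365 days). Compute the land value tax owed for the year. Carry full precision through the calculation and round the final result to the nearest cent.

$12071.64

1 Jan – 13 Nov 2006: 317 days at 0.65% → $1217000 × 0.65% × 317/365 = $6870.2151
14 Nov – 31 Dec 2006: 48 days at 3.25% → $1217000 × 3.25% × 48/365 = $5201.4247
Total = $12071.6397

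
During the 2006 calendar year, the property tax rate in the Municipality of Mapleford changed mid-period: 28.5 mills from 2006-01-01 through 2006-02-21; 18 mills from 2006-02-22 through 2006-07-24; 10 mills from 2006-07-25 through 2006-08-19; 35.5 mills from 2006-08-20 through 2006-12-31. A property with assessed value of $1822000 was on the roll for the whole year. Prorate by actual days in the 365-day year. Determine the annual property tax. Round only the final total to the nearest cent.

2006-01-01 to 2006-02-21: 52 days at 28.5 mills → $1822000 × 2.85% × 52/365 = $7397.8192
2006-02-22 to 2006-07-24: 153 days at 18 mills → $1822000 × 1.8% × 153/365 = $13747.3644
2006-07-25 to 2006-08-19: 26 days at 10 mills → $1822000 × 1% × 26/365 = $1297.8630
2006-08-20 to 2006-12-31: 134 days at 35.5 mills → $1822000 × 3.55% × 134/365 = $23745.9014
Total = $46188.9479

$46188.95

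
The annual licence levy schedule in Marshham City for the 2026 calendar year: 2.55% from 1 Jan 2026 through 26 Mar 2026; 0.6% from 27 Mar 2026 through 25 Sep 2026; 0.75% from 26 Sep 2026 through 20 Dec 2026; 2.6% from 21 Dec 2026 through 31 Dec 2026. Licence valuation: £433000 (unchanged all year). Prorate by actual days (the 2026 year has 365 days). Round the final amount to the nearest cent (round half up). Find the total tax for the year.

£4978.31

1 Jan – 26 Mar 2026: 85 days at 2.55% → £433000 × 2.55% × 85/365 = £2571.3082
27 Mar – 25 Sep 2026: 183 days at 0.6% → £433000 × 0.6% × 183/365 = £1302.5589
26 Sep – 20 Dec 2026: 86 days at 0.75% → £433000 × 0.75% × 86/365 = £765.1644
21 Dec – 31 Dec 2026: 11 days at 2.6% → £433000 × 2.6% × 11/365 = £339.2822
Total = £4978.3137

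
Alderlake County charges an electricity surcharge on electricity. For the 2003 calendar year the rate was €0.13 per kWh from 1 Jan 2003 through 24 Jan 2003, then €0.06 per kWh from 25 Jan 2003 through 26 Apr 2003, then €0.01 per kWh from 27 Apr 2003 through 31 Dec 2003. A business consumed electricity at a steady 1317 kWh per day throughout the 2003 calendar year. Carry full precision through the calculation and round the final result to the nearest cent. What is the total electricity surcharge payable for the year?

€14,658.21

1 Jan – 24 Jan 2003: 24 days × 1317 kWh/day = 31,608 kWh at €0.13/kWh → €4,109.04
25 Jan – 26 Apr 2003: 92 days × 1317 kWh/day = 121,164 kWh at €0.06/kWh → €7,269.84
27 Apr – 31 Dec 2003: 249 days × 1317 kWh/day = 327,933 kWh at €0.01/kWh → €3,279.33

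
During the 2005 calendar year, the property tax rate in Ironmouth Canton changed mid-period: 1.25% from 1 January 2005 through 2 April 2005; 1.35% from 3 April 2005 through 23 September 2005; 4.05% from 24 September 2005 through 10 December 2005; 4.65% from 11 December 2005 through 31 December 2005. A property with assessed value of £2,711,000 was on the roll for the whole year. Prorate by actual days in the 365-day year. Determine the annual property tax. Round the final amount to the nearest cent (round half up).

1 January – 2 April 2005: 92 days at 1.25% → £2,711,000 × 1.25% × 92/365 = £8,541.5068
3 April – 23 September 2005: 174 days at 1.35% → £2,711,000 × 1.35% × 174/365 = £17,446.9562
24 September – 10 December 2005: 78 days at 4.05% → £2,711,000 × 4.05% × 78/365 = £23,463.1479
11 December – 31 December 2005: 21 days at 4.65% → £2,711,000 × 4.65% × 21/365 = £7,252.8534
Total = £56,704.4644

£56,704.46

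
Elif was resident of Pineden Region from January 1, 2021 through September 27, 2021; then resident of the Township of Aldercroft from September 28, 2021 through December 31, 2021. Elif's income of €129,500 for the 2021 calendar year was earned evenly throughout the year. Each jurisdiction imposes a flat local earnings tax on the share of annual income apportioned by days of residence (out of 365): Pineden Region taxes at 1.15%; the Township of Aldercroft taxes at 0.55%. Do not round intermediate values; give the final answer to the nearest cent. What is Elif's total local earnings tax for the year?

Pineden Region, January 1 – September 27, 2021: 270 days → €129,500 × 1.15% × 270/365 = €1,101.6370
The Township of Aldercroft, September 28 – December 31, 2021: 95 days → €129,500 × 0.55% × 95/365 = €185.3801
Total = €1,287.0171

€1,287.02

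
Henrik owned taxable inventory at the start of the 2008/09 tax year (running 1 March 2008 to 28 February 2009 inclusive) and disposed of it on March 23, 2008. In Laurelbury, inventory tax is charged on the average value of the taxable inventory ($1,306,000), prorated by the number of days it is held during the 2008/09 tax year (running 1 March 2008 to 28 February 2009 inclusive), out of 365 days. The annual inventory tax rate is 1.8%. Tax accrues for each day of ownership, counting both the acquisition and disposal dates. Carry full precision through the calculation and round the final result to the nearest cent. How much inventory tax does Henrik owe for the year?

Days held (March 1 – March 23, 2008): 23 out of 365
Tax = $1,306,000 × 1.8% × 23/365 = $1,481.3260

$1,481.33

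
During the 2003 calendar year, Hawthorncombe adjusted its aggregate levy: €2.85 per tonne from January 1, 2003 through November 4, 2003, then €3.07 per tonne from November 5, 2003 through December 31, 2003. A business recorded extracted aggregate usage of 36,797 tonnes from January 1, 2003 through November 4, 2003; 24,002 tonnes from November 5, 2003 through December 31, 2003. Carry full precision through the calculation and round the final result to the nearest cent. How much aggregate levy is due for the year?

January 1 – November 4, 2003: 36,797 tonnes at €2.85/tonne → €104,871.45
November 5 – December 31, 2003: 24,002 tonnes at €3.07/tonne → €73,686.14

€178,557.59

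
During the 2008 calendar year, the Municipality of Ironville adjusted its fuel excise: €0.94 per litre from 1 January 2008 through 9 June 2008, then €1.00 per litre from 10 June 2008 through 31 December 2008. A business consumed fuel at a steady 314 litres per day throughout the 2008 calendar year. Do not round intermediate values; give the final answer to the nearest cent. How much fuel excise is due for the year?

1 January – 9 June 2008: 161 days × 314 litres/day = 50,554 litres at €0.94/litre → €47,520.76
10 June – 31 December 2008: 205 days × 314 litres/day = 64,370 litres at €1.00/litre → €64,370.00

€111,890.76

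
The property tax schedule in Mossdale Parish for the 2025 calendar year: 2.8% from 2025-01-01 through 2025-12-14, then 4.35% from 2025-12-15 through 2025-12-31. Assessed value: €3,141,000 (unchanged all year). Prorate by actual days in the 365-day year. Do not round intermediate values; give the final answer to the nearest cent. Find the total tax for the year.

2025-01-01 to 2025-12-14: 348 days at 2.8% → €3,141,000 × 2.8% × 348/365 = €83,851.7918
2025-12-15 to 2025-12-31: 17 days at 4.35% → €3,141,000 × 4.35% × 17/365 = €6,363.7521
Total = €90,215.5438

€90,215.54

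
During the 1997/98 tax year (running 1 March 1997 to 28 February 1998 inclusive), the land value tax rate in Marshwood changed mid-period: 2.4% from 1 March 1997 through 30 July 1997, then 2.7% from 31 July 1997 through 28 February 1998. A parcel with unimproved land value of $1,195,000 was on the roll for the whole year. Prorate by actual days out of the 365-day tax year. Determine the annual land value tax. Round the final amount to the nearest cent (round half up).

$30,772.07

1 March – 30 July 1997: 152 days at 2.4% → $1,195,000 × 2.4% × 152/365 = $11,943.4521
31 July 1997 – 28 February 1998: 213 days at 2.7% → $1,195,000 × 2.7% × 213/365 = $18,828.6164
Total = $30,772.0685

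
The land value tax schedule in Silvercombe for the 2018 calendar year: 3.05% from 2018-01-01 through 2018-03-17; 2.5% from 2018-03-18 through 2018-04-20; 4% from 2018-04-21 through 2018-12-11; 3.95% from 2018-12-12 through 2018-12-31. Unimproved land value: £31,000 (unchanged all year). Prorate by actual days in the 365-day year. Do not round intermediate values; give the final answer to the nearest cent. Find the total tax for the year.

£1,134.52

2018-01-01 to 2018-03-17: 76 days at 3.05% → £31,000 × 3.05% × 76/365 = £196.8712
2018-03-18 to 2018-04-20: 34 days at 2.5% → £31,000 × 2.5% × 34/365 = £72.1918
2018-04-21 to 2018-12-11: 235 days at 4% → £31,000 × 4% × 235/365 = £798.3562
2018-12-12 to 2018-12-31: 20 days at 3.95% → £31,000 × 3.95% × 20/365 = £67.0959
Total = £1,134.5151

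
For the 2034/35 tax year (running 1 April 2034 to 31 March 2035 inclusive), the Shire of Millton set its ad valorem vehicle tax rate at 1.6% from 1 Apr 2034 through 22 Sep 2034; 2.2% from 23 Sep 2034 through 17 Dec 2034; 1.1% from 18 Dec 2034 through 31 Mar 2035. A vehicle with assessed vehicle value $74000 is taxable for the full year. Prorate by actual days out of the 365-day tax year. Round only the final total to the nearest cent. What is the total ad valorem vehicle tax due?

1 Apr – 22 Sep 2034: 175 days at 1.6% → $74000 × 1.6% × 175/365 = $567.6712
23 Sep – 17 Dec 2034: 86 days at 2.2% → $74000 × 2.2% × 86/365 = $383.5836
18 Dec 2034 – 31 Mar 2035: 104 days at 1.1% → $74000 × 1.1% × 104/365 = $231.9342
Total = $1183.1890

$1183.19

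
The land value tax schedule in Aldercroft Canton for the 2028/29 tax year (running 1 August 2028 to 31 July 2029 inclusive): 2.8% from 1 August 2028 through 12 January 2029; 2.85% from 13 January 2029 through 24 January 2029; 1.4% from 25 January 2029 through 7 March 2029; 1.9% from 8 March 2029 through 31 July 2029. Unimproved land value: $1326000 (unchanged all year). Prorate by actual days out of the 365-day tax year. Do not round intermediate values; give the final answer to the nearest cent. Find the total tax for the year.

$30240.07

1 August 2028 – 12 January 2029: 165 days at 2.8% → $1326000 × 2.8% × 165/365 = $16783.8904
13 January – 24 January 2029: 12 days at 2.85% → $1326000 × 2.85% × 12/365 = $1242.4438
25 January – 7 March 2029: 42 days at 1.4% → $1326000 × 1.4% × 42/365 = $2136.1315
8 March – 31 July 2029: 146 days at 1.9% → $1326000 × 1.9% × 146/365 = $10077.6000
Total = $30240.0658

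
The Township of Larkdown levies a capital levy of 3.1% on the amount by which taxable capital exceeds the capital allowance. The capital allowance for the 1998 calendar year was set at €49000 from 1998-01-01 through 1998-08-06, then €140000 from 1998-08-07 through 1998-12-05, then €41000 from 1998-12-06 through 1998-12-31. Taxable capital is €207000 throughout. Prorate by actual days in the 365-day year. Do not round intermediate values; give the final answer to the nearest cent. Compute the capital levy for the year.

€3980.48

1998-01-01 to 1998-08-06: 218 days, exemption €49000 → (€207000 − €49000) × 3.1% × 218/365 = €2925.3808
1998-08-07 to 1998-12-05: 121 days, exemption €140000 → (€207000 − €140000) × 3.1% × 121/365 = €688.5397
1998-12-06 to 1998-12-31: 26 days, exemption €41000 → (€207000 − €41000) × 3.1% × 26/365 = €366.5644
Total = €3980.4849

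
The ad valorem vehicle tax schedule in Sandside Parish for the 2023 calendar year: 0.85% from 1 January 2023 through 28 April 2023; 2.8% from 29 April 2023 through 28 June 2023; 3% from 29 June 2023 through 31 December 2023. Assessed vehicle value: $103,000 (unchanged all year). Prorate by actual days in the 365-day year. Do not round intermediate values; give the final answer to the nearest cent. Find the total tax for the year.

1 January – 28 April 2023: 118 days at 0.85% → $103,000 × 0.85% × 118/365 = $283.0384
29 April – 28 June 2023: 61 days at 2.8% → $103,000 × 2.8% × 61/365 = $481.9836
29 June – 31 December 2023: 186 days at 3% → $103,000 × 3% × 186/365 = $1,574.6301
Total = $2,339.6521

$2,339.65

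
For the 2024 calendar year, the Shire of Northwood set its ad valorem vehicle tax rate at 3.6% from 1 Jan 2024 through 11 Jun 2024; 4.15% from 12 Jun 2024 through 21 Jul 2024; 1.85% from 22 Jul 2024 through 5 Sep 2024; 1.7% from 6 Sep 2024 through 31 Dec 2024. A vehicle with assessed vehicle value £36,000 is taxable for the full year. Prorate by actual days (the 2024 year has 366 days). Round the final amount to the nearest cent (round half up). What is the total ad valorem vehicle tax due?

£1,019.80

1 Jan – 11 Jun 2024: 163 days at 3.6% → £36,000 × 3.6% × 163/366 = £577.1803
12 Jun – 21 Jul 2024: 40 days at 4.15% → £36,000 × 4.15% × 40/366 = £163.2787
22 Jul – 5 Sep 2024: 46 days at 1.85% → £36,000 × 1.85% × 46/366 = £83.7049
6 Sep – 31 Dec 2024: 117 days at 1.7% → £36,000 × 1.7% × 117/366 = £195.6393
Total = £1,019.8033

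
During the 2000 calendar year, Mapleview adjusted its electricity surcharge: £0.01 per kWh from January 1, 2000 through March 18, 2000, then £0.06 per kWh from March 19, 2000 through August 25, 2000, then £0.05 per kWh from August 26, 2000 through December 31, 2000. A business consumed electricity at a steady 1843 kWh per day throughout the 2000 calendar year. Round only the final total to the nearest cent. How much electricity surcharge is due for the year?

£30,925.54

January 1 – March 18, 2000: 78 days × 1843 kWh/day = 143,754 kWh at £0.01/kWh → £1,437.54
March 19 – August 25, 2000: 160 days × 1843 kWh/day = 294,880 kWh at £0.06/kWh → £17,692.80
August 26 – December 31, 2000: 128 days × 1843 kWh/day = 235,904 kWh at £0.05/kWh → £11,795.20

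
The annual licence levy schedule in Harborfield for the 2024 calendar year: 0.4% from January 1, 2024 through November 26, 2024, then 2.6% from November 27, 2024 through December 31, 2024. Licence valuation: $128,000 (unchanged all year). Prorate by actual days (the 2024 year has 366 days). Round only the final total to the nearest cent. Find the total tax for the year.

$781.29

January 1 – November 26, 2024: 331 days at 0.4% → $128,000 × 0.4% × 331/366 = $463.0383
November 27 – December 31, 2024: 35 days at 2.6% → $128,000 × 2.6% × 35/366 = $318.2514
Total = $781.2896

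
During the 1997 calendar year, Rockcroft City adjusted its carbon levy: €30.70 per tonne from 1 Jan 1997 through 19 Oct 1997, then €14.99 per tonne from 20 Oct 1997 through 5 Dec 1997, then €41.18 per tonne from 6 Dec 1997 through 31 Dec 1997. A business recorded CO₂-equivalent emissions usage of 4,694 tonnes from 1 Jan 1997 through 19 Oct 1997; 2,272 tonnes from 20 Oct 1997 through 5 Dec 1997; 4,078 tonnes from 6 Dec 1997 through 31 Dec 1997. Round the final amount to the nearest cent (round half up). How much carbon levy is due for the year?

1 Jan – 19 Oct 1997: 4,694 tonnes at €30.70/tonne → €144,105.80
20 Oct – 5 Dec 1997: 2,272 tonnes at €14.99/tonne → €34,057.28
6 Dec – 31 Dec 1997: 4,078 tonnes at €41.18/tonne → €167,932.04

€346,095.12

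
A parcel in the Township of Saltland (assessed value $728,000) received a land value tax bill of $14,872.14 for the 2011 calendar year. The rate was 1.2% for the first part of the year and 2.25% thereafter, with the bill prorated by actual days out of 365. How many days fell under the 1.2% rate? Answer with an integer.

72 days

Let d = days at the first rate; then 365 − d days at the second rate.
$728,000 × [1.2%·d + 2.25%·(365−d)] / 365 = $14,872.14
Solving gives d = 72, so the new rate took effect on 14 Mar 2011.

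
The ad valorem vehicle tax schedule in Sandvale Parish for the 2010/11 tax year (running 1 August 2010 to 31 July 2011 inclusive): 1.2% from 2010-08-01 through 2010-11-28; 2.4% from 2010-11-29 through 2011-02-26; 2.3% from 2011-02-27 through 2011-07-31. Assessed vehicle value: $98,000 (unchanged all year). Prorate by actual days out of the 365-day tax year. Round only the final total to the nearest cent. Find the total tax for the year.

2010-08-01 to 2010-11-28: 120 days at 1.2% → $98,000 × 1.2% × 120/365 = $386.6301
2010-11-29 to 2011-02-26: 90 days at 2.4% → $98,000 × 2.4% × 90/365 = $579.9452
2011-02-27 to 2011-07-31: 155 days at 2.3% → $98,000 × 2.3% × 155/365 = $957.1781
Total = $1,923.7534

$1,923.75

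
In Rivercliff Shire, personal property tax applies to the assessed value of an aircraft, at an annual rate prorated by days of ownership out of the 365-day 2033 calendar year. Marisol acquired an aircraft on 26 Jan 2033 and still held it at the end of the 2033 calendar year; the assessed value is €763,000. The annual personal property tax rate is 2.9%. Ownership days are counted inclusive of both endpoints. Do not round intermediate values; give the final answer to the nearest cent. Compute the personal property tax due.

Days held (26 Jan – 31 Dec 2033): 340 out of 365
Tax = €763,000 × 2.9% × 340/365 = €20,611.4521

€20,611.45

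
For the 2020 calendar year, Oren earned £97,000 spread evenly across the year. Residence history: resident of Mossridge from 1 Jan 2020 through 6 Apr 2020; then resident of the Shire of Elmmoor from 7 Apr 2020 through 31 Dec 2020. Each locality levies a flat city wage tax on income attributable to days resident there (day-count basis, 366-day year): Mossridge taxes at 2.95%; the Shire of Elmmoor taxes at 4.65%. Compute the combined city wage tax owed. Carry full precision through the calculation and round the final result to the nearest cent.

Mossridge, 1 Jan – 6 Apr 2020: 97 days → £97,000 × 2.95% × 97/366 = £758.3757
The Shire of Elmmoor, 7 Apr – 31 Dec 2020: 269 days → £97,000 × 4.65% × 269/366 = £3,315.0943
Total = £4,073.4699

£4,073.47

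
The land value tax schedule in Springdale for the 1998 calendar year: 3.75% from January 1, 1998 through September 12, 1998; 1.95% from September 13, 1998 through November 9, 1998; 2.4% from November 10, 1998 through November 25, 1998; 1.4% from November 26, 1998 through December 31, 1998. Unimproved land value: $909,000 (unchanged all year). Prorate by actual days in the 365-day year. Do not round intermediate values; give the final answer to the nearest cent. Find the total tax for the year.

January 1 – September 12, 1998: 255 days at 3.75% → $909,000 × 3.75% × 255/365 = $23,814.5548
September 13 – November 9, 1998: 58 days at 1.95% → $909,000 × 1.95% × 58/365 = $2,816.6548
November 10 – November 25, 1998: 16 days at 2.4% → $909,000 × 2.4% × 16/365 = $956.3178
November 26 – December 31, 1998: 36 days at 1.4% → $909,000 × 1.4% × 36/365 = $1,255.1671
Total = $28,842.6945

$28,842.69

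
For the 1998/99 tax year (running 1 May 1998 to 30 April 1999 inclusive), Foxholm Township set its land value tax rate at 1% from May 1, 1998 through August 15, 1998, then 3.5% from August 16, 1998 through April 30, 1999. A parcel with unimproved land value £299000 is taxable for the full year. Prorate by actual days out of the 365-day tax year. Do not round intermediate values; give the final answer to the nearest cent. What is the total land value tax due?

May 1 – August 15, 1998: 107 days at 1% → £299000 × 1% × 107/365 = £876.5205
August 16, 1998 – April 30, 1999: 258 days at 3.5% → £299000 × 3.5% × 258/365 = £7397.1781
Total = £8273.6986

£8273.70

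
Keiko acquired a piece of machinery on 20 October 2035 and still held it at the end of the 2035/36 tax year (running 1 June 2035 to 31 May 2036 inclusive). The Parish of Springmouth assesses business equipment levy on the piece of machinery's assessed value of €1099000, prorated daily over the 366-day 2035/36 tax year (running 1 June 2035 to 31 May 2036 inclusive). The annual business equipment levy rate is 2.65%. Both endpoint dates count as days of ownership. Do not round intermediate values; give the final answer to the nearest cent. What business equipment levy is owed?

Days held (20 October 2035 – 31 May 2036): 225 out of 366
Tax = €1099000 × 2.65% × 225/366 = €17903.7910

€17903.79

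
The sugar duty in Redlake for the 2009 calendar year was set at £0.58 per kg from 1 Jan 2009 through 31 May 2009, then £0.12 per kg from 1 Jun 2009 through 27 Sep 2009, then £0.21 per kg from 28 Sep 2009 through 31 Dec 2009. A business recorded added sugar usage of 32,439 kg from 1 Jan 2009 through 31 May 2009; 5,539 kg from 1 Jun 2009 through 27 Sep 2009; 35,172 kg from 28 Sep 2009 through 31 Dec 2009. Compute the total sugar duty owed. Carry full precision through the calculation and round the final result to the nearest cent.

1 Jan – 31 May 2009: 32,439 kg at £0.58/kg → £18814.62
1 Jun – 27 Sep 2009: 5,539 kg at £0.12/kg → £664.68
28 Sep – 31 Dec 2009: 35,172 kg at £0.21/kg → £7386.12

£26865.42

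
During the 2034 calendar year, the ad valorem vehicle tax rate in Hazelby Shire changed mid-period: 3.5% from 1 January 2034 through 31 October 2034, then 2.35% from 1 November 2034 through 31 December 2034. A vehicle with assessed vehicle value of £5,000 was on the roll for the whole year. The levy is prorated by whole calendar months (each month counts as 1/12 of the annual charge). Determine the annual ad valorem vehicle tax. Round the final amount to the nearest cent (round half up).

£165.42

1 January – 31 October 2034: 10 months at 3.5% → £5,000 × 3.5% × 10/12 = £145.8333
1 November – 31 December 2034: 2 months at 2.35% → £5,000 × 2.35% × 2/12 = £19.5833
Total = £165.4167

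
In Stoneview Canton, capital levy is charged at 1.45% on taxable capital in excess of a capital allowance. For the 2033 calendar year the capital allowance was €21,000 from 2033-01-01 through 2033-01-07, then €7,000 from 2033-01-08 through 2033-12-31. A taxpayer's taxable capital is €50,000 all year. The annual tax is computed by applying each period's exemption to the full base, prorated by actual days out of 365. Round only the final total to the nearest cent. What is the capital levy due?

2033-01-01 to 2033-01-07: 7 days, exemption €21,000 → (€50,000 − €21,000) × 1.45% × 7/365 = €8.0644
2033-01-08 to 2033-12-31: 358 days, exemption €7,000 → (€50,000 − €7,000) × 1.45% × 358/365 = €611.5425
Total = €619.6068

€619.61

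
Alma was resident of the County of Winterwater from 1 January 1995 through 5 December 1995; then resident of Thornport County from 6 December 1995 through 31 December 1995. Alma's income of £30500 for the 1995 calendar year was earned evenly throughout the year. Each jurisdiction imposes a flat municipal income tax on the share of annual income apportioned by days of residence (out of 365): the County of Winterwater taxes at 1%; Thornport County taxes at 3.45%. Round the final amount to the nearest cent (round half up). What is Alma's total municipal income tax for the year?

The County of Winterwater, 1 January – 5 December 1995: 339 days → £30500 × 1% × 339/365 = £283.2740
Thornport County, 6 December – 31 December 1995: 26 days → £30500 × 3.45% × 26/365 = £74.9548
Total = £358.2288

£358.23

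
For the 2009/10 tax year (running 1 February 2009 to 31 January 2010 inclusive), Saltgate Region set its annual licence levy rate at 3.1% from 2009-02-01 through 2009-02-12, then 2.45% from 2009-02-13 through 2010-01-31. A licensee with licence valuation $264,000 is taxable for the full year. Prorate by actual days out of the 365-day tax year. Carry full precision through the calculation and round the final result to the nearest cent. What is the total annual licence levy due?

2009-02-01 to 2009-02-12: 12 days at 3.1% → $264,000 × 3.1% × 12/365 = $269.0630
2009-02-13 to 2010-01-31: 353 days at 2.45% → $264,000 × 2.45% × 353/365 = $6,255.3534
Total = $6,524.4164

$6,524.42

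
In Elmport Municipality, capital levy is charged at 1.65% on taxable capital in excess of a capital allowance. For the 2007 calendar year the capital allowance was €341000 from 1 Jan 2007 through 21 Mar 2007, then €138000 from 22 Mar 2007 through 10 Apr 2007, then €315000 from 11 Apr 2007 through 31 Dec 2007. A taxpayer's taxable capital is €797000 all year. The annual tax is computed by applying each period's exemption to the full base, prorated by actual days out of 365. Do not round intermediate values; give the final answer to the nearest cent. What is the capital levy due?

€8019.00

1 Jan – 21 Mar 2007: 80 days, exemption €341000 → (€797000 − €341000) × 1.65% × 80/365 = €1649.0959
22 Mar – 10 Apr 2007: 20 days, exemption €138000 → (€797000 − €138000) × 1.65% × 20/365 = €595.8082
11 Apr – 31 Dec 2007: 265 days, exemption €315000 → (€797000 − €315000) × 1.65% × 265/365 = €5774.0959
Total = €8019.0000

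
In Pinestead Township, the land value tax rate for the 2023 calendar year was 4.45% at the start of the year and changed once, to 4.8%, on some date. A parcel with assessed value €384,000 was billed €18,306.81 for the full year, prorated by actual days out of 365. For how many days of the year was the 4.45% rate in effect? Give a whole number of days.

Let d = days at the first rate; then 365 − d days at the second rate.
€384,000 × [4.45%·d + 4.8%·(365−d)] / 365 = €18,306.81
Solving gives d = 34, so the new rate took effect on 4 February 2023.

34 days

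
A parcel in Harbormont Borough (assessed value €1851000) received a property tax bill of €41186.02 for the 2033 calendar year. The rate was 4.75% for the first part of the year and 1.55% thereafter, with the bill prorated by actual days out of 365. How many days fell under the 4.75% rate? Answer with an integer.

77 days

Let d = days at the first rate; then 365 − d days at the second rate.
€1851000 × [4.75%·d + 1.55%·(365−d)] / 365 = €41186.02
Solving gives d = 77, so the new rate took effect on 19 March 2033.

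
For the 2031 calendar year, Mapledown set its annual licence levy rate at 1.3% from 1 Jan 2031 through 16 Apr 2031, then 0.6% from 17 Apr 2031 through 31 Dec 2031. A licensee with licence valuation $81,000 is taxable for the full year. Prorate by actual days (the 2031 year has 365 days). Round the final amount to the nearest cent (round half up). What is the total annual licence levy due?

1 Jan – 16 Apr 2031: 106 days at 1.3% → $81,000 × 1.3% × 106/365 = $305.8027
17 Apr – 31 Dec 2031: 259 days at 0.6% → $81,000 × 0.6% × 259/365 = $344.8603
Total = $650.6630

$650.66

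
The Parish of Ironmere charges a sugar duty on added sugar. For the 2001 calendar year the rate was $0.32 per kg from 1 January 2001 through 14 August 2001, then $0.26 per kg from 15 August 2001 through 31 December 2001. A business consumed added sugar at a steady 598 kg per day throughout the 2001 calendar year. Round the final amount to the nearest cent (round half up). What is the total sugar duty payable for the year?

1 January – 14 August 2001: 226 days × 598 kg/day = 135,148 kg at $0.32/kg → $43247.36
15 August – 31 December 2001: 139 days × 598 kg/day = 83,122 kg at $0.26/kg → $21611.72

$64859.08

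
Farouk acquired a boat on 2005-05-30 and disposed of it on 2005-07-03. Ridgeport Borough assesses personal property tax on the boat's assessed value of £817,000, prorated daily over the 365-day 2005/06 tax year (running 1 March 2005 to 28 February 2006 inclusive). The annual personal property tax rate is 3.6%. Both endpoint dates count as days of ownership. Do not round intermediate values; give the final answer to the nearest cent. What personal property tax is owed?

£2,820.33

Days held (2005-05-30 to 2005-07-03): 35 out of 365
Tax = £817,000 × 3.6% × 35/365 = £2,820.3288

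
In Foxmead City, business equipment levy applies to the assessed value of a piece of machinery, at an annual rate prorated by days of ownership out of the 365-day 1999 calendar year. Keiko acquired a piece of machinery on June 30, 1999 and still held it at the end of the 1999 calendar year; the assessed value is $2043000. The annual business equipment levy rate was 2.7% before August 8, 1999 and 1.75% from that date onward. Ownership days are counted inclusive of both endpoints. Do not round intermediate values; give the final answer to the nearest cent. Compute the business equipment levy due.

$20194.92

June 30 – August 7, 1999: 39 days at 2.7% → $2043000 × 2.7% × 39/365 = $5893.9151
August 8 – December 31, 1999: 146 days at 1.75% → $2043000 × 1.75% × 146/365 = $14301.0000
Total = $20194.9151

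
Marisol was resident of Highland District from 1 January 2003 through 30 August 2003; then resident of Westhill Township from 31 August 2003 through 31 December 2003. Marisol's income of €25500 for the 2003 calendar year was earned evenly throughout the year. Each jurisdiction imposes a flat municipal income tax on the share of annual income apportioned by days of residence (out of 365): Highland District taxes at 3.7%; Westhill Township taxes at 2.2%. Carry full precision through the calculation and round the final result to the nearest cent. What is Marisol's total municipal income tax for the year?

Highland District, 1 January – 30 August 2003: 242 days → €25500 × 3.7% × 242/365 = €625.5534
Westhill Township, 31 August – 31 December 2003: 123 days → €25500 × 2.2% × 123/365 = €189.0493
Total = €814.6027

€814.60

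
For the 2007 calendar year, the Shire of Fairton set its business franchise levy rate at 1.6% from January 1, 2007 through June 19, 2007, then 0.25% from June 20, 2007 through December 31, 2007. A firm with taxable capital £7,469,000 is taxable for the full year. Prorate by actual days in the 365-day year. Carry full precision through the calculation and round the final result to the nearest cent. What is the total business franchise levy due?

January 1 – June 19, 2007: 170 days at 1.6% → £7,469,000 × 1.6% × 170/365 = £55,659.3973
June 20 – December 31, 2007: 195 days at 0.25% → £7,469,000 × 0.25% × 195/365 = £9,975.7192
Total = £65,635.1164

£65,635.12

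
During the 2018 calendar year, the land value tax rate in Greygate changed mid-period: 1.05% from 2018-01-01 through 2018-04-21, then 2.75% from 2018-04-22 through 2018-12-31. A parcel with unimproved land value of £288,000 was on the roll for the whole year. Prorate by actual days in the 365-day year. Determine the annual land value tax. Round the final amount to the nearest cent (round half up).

2018-01-01 to 2018-04-21: 111 days at 1.05% → £288,000 × 1.05% × 111/365 = £919.6274
2018-04-22 to 2018-12-31: 254 days at 2.75% → £288,000 × 2.75% × 254/365 = £5,511.4521
Total = £6,431.0795

£6,431.08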